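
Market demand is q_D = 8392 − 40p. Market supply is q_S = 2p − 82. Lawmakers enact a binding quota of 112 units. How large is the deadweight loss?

In inverse form: demand p = 209.8 − 0.025q, supply p = 41 + 0.5q.
Competitive equilibrium: 209.8 − 0.025q = 41 + 0.5q → q* = 321.5238, p* = 201.7619.
At q = 112: demand price = 209.8 − 0.025·112 = 207; supply price = 41 + 0.5·112 = 97.
Δq = 321.5238 − 112 = 209.5238; wedge = 207 − 97 = 110.
Deadweight loss = ½ × 209.5238 × 110 = 11523.81.

11523.81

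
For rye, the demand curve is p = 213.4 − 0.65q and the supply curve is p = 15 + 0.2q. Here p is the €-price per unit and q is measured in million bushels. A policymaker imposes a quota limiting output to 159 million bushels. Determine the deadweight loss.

€2353.27 million

Competitive equilibrium: 213.4 − 0.65q = 15 + 0.2q → q* = 233.4118, p* = 61.6824.
At q = 159: demand price = 213.4 − 0.65·159 = 110.05; supply price = 15 + 0.2·159 = 46.8.
Δq = 233.4118 − 159 = 74.4118; wedge = 110.05 − 46.8 = 63.25.
The triangle = ½ × 74.4118 × 63.25 = €2353.27 million.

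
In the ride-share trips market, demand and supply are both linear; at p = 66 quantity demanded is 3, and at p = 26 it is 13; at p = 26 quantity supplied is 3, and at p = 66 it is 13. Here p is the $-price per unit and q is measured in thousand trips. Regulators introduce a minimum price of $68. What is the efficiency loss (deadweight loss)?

Demand slope = (26 − 66)/(13 − 3) = −4, so p = 78 − 4q.
Supply slope = (66 − 26)/(13 − 3) = 4, so p = 14 + 4q.
Competitive equilibrium: 78 − 4q = 14 + 4q → q* = 8, p* = 46.
At the floor p = 68, quantity demanded = (78 − 68)/4 = 2.5.
Sellers' marginal cost at q' = 2.5: 14 + 4·2.5 = 24.
Δq = 8 − 2.5 = 5.5; wedge = 68 − 24 = 44.
Welfare loss = ½ × 5.5 × 44 = $121 thousand.

$121 thousand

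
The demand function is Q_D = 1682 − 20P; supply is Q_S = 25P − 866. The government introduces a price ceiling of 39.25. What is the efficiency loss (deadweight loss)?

8487.96

In inverse form: demand P = 84.1 − 0.05Q, supply P = 34.64 + 0.04Q.
Competitive equilibrium: 84.1 − 0.05Q = 34.64 + 0.04Q → Q* = 549.5556, P* = 56.6222.
At the ceiling P = 39.25, quantity supplied = (39.25 − 34.64)/0.04 = 115.25.
Willingness to pay at Q' = 115.25: 84.1 − 0.05·115.25 = 78.3375.
ΔQ = 549.5556 − 115.25 = 434.3056; wedge = 78.3375 − 39.25 = 39.0875.
DWL = ½ × 434.3056 × 39.0875 = 8487.96.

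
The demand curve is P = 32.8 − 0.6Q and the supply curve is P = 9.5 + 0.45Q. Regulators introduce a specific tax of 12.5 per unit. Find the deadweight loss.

Competitive equilibrium: 32.8 − 0.6Q = 9.5 + 0.45Q → Q* = 22.19048, P* = 19.48571.
With the tax, the buyer price exceeds the seller price by 12.5: (32.8 − 0.6Q) − (9.5 + 0.45Q) = 12.5 → Q' = 10.28571.
ΔQ = 22.19048 − 10.28571 = 11.90477; the wedge equals the tax, 12.5.
The triangle = ½ × 11.90477 × 12.5 = 74.40.

74.40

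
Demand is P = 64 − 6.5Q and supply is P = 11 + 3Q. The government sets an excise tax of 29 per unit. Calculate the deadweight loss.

44.26

Competitive equilibrium: 64 − 6.5Q = 11 + 3Q → Q* = 5.5789, P* = 27.7368.
With the tax, the buyer price exceeds the seller price by 29: (64 − 6.5Q) − (11 + 3Q) = 29 → Q' = 2.5263.
ΔQ = 5.5789 − 2.5263 = 3.0526; the wedge equals the tax, 29.
DWL = ½ × 3.0526 × 29 = 44.26.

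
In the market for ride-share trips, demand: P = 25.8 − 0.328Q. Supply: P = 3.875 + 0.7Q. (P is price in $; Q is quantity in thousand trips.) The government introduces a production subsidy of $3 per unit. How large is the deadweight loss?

Competitive equilibrium: 25.8 − 0.328Q = 3.875 + 0.7Q → Q* = 21.3278, P* = 18.8045.
The subsidy lowers effective supply by 3: P = 0.875 + 0.7Q.
New quantity: 25.8 − 0.328Q = 0.875 + 0.7Q → Q' = 24.2461.
Overproduction ΔQ = 24.2461 − 21.3278 = 2.9183; wedge = subsidy = 3.
Deadweight loss = ½ × 2.9183 × 3 = $4.38 thousand.

$4.38 thousand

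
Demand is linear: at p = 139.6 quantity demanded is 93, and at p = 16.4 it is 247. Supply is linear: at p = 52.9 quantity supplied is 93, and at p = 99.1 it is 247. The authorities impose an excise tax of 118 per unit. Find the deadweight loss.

6329.09

Demand slope = (16.4 − 139.6)/(247 − 93) = −0.8, so p = 214 − 0.8q.
Supply slope = (99.1 − 52.9)/(247 − 93) = 0.3, so p = 25 + 0.3q.
Competitive equilibrium: 214 − 0.8q = 25 + 0.3q → q* = 171.8182, p* = 76.5455.
With the tax, the buyer price exceeds the seller price by 118: (214 − 0.8q) − (25 + 0.3q) = 118 → q' = 64.5455.
Δq = 171.8182 − 64.5455 = 107.2727; the wedge equals the tax, 118.
Deadweight loss = ½ × 107.2727 × 118 = 6329.09.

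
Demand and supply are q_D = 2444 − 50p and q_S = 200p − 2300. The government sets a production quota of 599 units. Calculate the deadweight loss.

In inverse form: demand p = 48.88 − 0.02q, supply p = 11.5 + 0.005q.
Competitive equilibrium: 48.88 − 0.02q = 11.5 + 0.005q → q* = 1495.2, p* = 18.976.
At q = 599: demand price = 48.88 − 0.02·599 = 36.9; supply price = 11.5 + 0.005·599 = 14.495.
Δq = 1495.2 − 599 = 896.2; wedge = 36.9 − 14.495 = 22.405.
Welfare loss = ½ × 896.2 × 22.405 = 10039.68.

10039.68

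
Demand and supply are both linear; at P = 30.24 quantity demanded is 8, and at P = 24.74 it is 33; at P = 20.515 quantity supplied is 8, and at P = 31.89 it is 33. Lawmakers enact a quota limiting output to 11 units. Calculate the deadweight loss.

43.92

Demand slope = (24.74 − 30.24)/(33 − 8) = −0.22, so P = 32 − 0.22Q.
Supply slope = (31.89 − 20.515)/(33 − 8) = 0.455, so P = 16.875 + 0.455Q.
Competitive equilibrium: 32 − 0.22Q = 16.875 + 0.455Q → Q* = 22.4074, P* = 27.0704.
At Q = 11: demand price = 32 − 0.22·11 = 29.58; supply price = 16.875 + 0.455·11 = 21.88.
ΔQ = 22.4074 − 11 = 11.4074; wedge = 29.58 − 21.88 = 7.7.
Deadweight loss = ½ × 11.4074 × 7.7 = 43.92.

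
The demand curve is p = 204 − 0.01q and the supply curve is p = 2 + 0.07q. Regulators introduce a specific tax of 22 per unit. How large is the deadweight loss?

Competitive equilibrium: 204 − 0.01q = 2 + 0.07q → q* = 2525, p* = 178.75.
With the tax, the buyer price exceeds the seller price by 22: (204 − 0.01q) − (2 + 0.07q) = 22 → q' = 2250.
Δq = 2525 − 2250 = 275; the wedge equals the tax, 22.
Deadweight loss = ½ × 275 × 22 = 3025.

3025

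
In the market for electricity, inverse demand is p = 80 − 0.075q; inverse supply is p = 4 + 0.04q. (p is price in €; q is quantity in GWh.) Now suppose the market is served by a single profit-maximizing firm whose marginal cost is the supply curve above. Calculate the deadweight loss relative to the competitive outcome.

€3913.04

Competitive equilibrium: 80 − 0.075q = 4 + 0.04q → q* = 660.8696, p* = 30.4348.
Marginal revenue: MR = 80 − 0.15q. Set MR = MC: 80 − 0.15q = 4 + 0.04q → q_m = 400.
Price p_m = 80 − 0.075·400 = 50; MC(q_m) = 4 + 0.04·400 = 20.
Competitive q* = 660.8696, so Δq = 260.8696; wedge = 50 − 20 = 30.
Deadweight loss = ½ × 260.8696 × 30 = €3913.04.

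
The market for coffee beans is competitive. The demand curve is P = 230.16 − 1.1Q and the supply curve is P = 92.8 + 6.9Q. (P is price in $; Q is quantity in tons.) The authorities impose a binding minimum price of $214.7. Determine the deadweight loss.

Competitive equilibrium: 230.16 − 1.1Q = 92.8 + 6.9Q → Q* = 17.17, P* = 211.273.
At the floor P = 214.7, quantity demanded = (230.16 − 214.7)/1.1 = 14.05455.
Sellers' marginal cost at Q' = 14.05455: 92.8 + 6.9·14.05455 = 189.7764.
ΔQ = 17.17 − 14.05455 = 3.11545; wedge = 214.7 − 189.7764 = 24.9236.
Deadweight loss = ½ × 3.11545 × 24.9236 = $38.82.

$38.82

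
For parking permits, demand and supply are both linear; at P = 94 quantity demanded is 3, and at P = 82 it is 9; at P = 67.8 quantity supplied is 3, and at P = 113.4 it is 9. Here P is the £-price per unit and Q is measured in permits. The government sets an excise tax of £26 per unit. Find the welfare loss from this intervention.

Demand slope = (82 − 94)/(9 − 3) = −2, so P = 100 − 2Q.
Supply slope = (113.4 − 67.8)/(9 − 3) = 7.6, so P = 45 + 7.6Q.
Competitive equilibrium: 100 − 2Q = 45 + 7.6Q → Q* = 5.7292, P* = 88.5417.
With the tax, the buyer price exceeds the seller price by 26: (100 − 2Q) − (45 + 7.6Q) = 26 → Q' = 3.0208.
ΔQ = 5.7292 − 3.0208 = 2.7084; the wedge equals the tax, 26.
Deadweight loss = ½ × 2.7084 × 26 = £35.21.

£35.21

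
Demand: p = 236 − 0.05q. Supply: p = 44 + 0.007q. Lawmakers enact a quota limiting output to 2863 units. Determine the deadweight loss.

7280.34

Competitive equilibrium: 236 − 0.05q = 44 + 0.007q → q* = 3368.4211, p* = 67.5789.
At q = 2863: demand price = 236 − 0.05·2863 = 92.85; supply price = 44 + 0.007·2863 = 64.041.
Δq = 3368.4211 − 2863 = 505.4211; wedge = 92.85 − 64.041 = 28.809.
DWL = ½ × 505.4211 × 28.809 = 7280.34.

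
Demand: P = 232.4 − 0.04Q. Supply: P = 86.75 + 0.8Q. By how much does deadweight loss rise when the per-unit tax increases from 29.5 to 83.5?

3632.14

Competitive equilibrium: 232.4 − 0.04Q = 86.75 + 0.8Q → Q* = 173.3929, P* = 225.4643.
For a per-unit tax t: ΔQ = t/0.84, so DWL = ½·t·(t/0.84) = t²/1.68.
At t = 29.5: DWL = 518.006. At t = 83.5: DWL = 4150.149.
Increase = 4150.149 − 518.006 = 3632.14.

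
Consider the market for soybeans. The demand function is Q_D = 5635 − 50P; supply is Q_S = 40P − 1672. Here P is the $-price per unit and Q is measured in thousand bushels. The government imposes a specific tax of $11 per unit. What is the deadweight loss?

$1344.44 thousand

In inverse form: demand P = 112.7 − 0.02Q, supply P = 41.8 + 0.025Q.
Competitive equilibrium: 112.7 − 0.02Q = 41.8 + 0.025Q → Q* = 1575.5556, P* = 81.1889.
With the tax, the buyer price exceeds the seller price by 11: (112.7 − 0.02Q) − (41.8 + 0.025Q) = 11 → Q' = 1331.1111.
ΔQ = 1575.5556 − 1331.1111 = 244.4445; the wedge equals the tax, 11.
Welfare loss = ½ × 244.4445 × 11 = $1344.44 thousand.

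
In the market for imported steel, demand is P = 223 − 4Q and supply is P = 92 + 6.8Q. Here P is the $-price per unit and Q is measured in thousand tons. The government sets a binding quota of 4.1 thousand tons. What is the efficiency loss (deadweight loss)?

Competitive equilibrium: 223 − 4Q = 92 + 6.8Q → Q* = 12.1296, P* = 174.4815.
At Q = 4.1: demand price = 223 − 4·4.1 = 206.6; supply price = 92 + 6.8·4.1 = 119.88.
ΔQ = 12.1296 − 4.1 = 8.0296; wedge = 206.6 − 119.88 = 86.72.
The triangle = ½ × 8.0296 × 86.72 = $348.16 thousand.

$348.16 thousand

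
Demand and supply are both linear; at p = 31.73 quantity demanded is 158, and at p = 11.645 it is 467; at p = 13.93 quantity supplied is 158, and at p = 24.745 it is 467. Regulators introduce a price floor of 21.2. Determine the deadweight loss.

12.80

Demand slope = (11.645 − 31.73)/(467 − 158) = −0.065, so p = 42 − 0.065q.
Supply slope = (24.745 − 13.93)/(467 − 158) = 0.035, so p = 8.4 + 0.035q.
Competitive equilibrium: 42 − 0.065q = 8.4 + 0.035q → q* = 336, p* = 20.16.
At the floor p = 21.2, quantity demanded = (42 − 21.2)/0.065 = 320.
Sellers' marginal cost at q' = 320: 8.4 + 0.035·320 = 19.6.
Δq = 336 − 320 = 16; wedge = 21.2 − 19.6 = 1.6.
Deadweight loss = ½ × 16 × 1.6 = 12.80.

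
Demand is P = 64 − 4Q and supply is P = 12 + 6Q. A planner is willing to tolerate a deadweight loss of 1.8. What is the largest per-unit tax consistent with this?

6

Competitive equilibrium: 64 − 4Q = 12 + 6Q → Q* = 5.2, P* = 43.2.
A tax t gives ΔQ = t/10 and wedge t, so DWL = t²/20.
t²/20 = 1.8 → t² = 36 → t = 6.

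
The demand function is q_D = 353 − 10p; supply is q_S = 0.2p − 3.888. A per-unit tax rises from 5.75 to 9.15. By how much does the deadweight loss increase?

In inverse form: demand p = 35.3 − 0.1q, supply p = 19.44 + 5q.
Competitive equilibrium: 35.3 − 0.1q = 19.44 + 5q → q* = 3.1098, p* = 34.989.
For a per-unit tax t: Δq = t/5.1, so DWL = ½·t·(t/5.1) = t²/10.2.
At t = 5.75: DWL = 3.241. At t = 9.15: DWL = 8.208.
Increase = 8.208 − 3.241 = 4.97.

4.97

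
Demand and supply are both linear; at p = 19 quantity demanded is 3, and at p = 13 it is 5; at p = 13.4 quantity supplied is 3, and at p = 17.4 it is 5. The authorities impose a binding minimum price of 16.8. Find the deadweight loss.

0.37

Demand slope = (13 − 19)/(5 − 3) = −3, so p = 28 − 3q.
Supply slope = (17.4 − 13.4)/(5 − 3) = 2, so p = 7.4 + 2q.
Competitive equilibrium: 28 − 3q = 7.4 + 2q → q* = 4.12, p* = 15.64.
At the floor p = 16.8, quantity demanded = (28 − 16.8)/3 = 3.7333.
Sellers' marginal cost at q' = 3.7333: 7.4 + 2·3.7333 = 14.8666.
Δq = 4.12 − 3.7333 = 0.3867; wedge = 16.8 − 14.8666 = 1.9334.
The triangle = ½ × 0.3867 × 1.9334 = 0.37.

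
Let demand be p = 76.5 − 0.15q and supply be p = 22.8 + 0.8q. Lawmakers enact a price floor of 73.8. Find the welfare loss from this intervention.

Competitive equilibrium: 76.5 − 0.15q = 22.8 + 0.8q → q* = 56.5263, p* = 68.0211.
At the floor p = 73.8, quantity demanded = (76.5 − 73.8)/0.15 = 18.
Sellers' marginal cost at q' = 18: 22.8 + 0.8·18 = 37.2.
Δq = 56.5263 − 18 = 38.5263; wedge = 73.8 − 37.2 = 36.6.
Deadweight loss = ½ × 38.5263 × 36.6 = 705.03.

705.03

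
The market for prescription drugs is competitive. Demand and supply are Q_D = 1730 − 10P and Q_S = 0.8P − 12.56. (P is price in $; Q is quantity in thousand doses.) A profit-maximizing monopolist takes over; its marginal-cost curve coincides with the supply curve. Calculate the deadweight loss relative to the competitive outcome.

$43.59 thousand

In inverse form: demand P = 173 − 0.1Q, supply P = 15.7 + 1.25Q.
Competitive equilibrium: 173 − 0.1Q = 15.7 + 1.25Q → Q* = 116.5185, P* = 161.3481.
Marginal revenue: MR = 173 − 0.2Q. Set MR = MC: 173 − 0.2Q = 15.7 + 1.25Q → Q_m = 108.4828.
Price P_m = 173 − 0.1·108.4828 = 162.1517; MC(Q_m) = 15.7 + 1.25·108.4828 = 151.3035.
Competitive Q* = 116.5185, so ΔQ = 8.0357; wedge = 162.1517 − 151.3035 = 10.8482.
DWL = ½ × 8.0357 × 10.8482 = $43.59 thousand.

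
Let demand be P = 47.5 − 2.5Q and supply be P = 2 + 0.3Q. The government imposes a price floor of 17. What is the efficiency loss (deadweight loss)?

22.96

Competitive equilibrium: 47.5 − 2.5Q = 2 + 0.3Q → Q* = 16.25, P* = 6.875.
At the floor P = 17, quantity demanded = (47.5 − 17)/2.5 = 12.2.
Sellers' marginal cost at Q' = 12.2: 2 + 0.3·12.2 = 5.66.
ΔQ = 16.25 − 12.2 = 4.05; wedge = 17 − 5.66 = 11.34.
Deadweight loss = ½ × 4.05 × 11.34 = 22.96.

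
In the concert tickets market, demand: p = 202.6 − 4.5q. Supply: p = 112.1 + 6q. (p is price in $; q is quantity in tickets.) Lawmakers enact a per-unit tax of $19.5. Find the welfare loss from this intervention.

Competitive equilibrium: 202.6 − 4.5q = 112.1 + 6q → q* = 8.619, p* = 163.8143.
With the tax, the buyer price exceeds the seller price by 19.5: (202.6 − 4.5q) − (112.1 + 6q) = 19.5 → q' = 6.7619.
Δq = 8.619 − 6.7619 = 1.8571; the wedge equals the tax, 19.5.
DWL = ½ × 1.8571 × 19.5 = $18.11.

$18.11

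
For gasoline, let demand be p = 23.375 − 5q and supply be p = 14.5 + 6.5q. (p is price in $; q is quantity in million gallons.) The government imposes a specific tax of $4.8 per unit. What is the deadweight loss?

$1 million

Competitive equilibrium: 23.375 − 5q = 14.5 + 6.5q → q* = 0.7717, p* = 19.5163.
With the tax, the buyer price exceeds the seller price by 4.8: (23.375 − 5q) − (14.5 + 6.5q) = 4.8 → q' = 0.3543.
Δq = 0.7717 − 0.3543 = 0.4174; the wedge equals the tax, 4.8.
The triangle = ½ × 0.4174 × 4.8 = $1 million.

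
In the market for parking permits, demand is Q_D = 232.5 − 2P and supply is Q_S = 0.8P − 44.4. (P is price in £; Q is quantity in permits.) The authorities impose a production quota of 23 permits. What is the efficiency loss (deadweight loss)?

£120.07

In inverse form: demand P = 116.25 − 0.5Q, supply P = 55.5 + 1.25Q.
Competitive equilibrium: 116.25 − 0.5Q = 55.5 + 1.25Q → Q* = 34.7143, P* = 98.8929.
At Q = 23: demand price = 116.25 − 0.5·23 = 104.75; supply price = 55.5 + 1.25·23 = 84.25.
ΔQ = 34.7143 − 23 = 11.7143; wedge = 104.75 − 84.25 = 20.5.
Welfare loss = ½ × 11.7143 × 20.5 = £120.07.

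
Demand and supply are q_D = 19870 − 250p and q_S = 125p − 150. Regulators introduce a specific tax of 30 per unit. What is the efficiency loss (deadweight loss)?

In inverse form: demand p = 79.48 − 0.004q, supply p = 1.2 + 0.008q.
Competitive equilibrium: 79.48 − 0.004q = 1.2 + 0.008q → q* = 6523.3333, p* = 53.3867.
With the tax, the buyer price exceeds the seller price by 30: (79.48 − 0.004q) − (1.2 + 0.008q) = 30 → q' = 4023.3333.
Δq = 6523.3333 − 4023.3333 = 2500; the wedge equals the tax, 30.
Deadweight loss = ½ × 2500 × 30 = 37500.

37500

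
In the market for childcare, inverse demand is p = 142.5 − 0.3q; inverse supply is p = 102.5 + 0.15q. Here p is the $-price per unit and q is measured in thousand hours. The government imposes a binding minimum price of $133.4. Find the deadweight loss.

$771.47 thousand

Competitive equilibrium: 142.5 − 0.3q = 102.5 + 0.15q → q* = 88.8889, p* = 115.8333.
At the floor p = 133.4, quantity demanded = (142.5 − 133.4)/0.3 = 30.3333.
Sellers' marginal cost at q' = 30.3333: 102.5 + 0.15·30.3333 = 107.05.
Δq = 88.8889 − 30.3333 = 58.5556; wedge = 133.4 − 107.05 = 26.35.
The triangle = ½ × 58.5556 × 26.35 = $771.47 thousand.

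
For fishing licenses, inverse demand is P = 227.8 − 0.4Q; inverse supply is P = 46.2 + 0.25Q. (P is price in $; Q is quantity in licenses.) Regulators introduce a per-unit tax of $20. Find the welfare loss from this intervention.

Competitive equilibrium: 227.8 − 0.4Q = 46.2 + 0.25Q → Q* = 279.3846, P* = 116.0462.
With the tax, the buyer price exceeds the seller price by 20: (227.8 − 0.4Q) − (46.2 + 0.25Q) = 20 → Q' = 248.6154.
ΔQ = 279.3846 − 248.6154 = 30.7692; the wedge equals the tax, 20.
The triangle = ½ × 30.7692 × 20 = $307.69.

$307.69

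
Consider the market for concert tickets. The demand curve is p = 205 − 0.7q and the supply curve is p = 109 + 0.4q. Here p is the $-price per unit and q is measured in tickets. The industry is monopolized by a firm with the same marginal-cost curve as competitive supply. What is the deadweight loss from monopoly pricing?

$633.54

Competitive equilibrium: 205 − 0.7q = 109 + 0.4q → q* = 87.2727, p* = 143.9091.
Marginal revenue: MR = 205 − 1.4q. Set MR = MC: 205 − 1.4q = 109 + 0.4q → q_m = 53.3333.
Price p_m = 205 − 0.7·53.3333 = 167.6667; MC(q_m) = 109 + 0.4·53.3333 = 130.3333.
Competitive q* = 87.2727, so Δq = 33.9394; wedge = 167.6667 − 130.3333 = 37.3334.
Deadweight loss = ½ × 33.9394 × 37.3334 = $633.54.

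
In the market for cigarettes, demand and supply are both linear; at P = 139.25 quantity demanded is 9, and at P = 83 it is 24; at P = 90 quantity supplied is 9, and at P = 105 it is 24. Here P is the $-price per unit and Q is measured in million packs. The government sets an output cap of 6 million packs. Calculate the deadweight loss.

Demand slope = (83 − 139.25)/(24 − 9) = −3.75, so P = 173 − 3.75Q.
Supply slope = (105 − 90)/(24 − 9) = 1, so P = 81 + Q.
Competitive equilibrium: 173 − 3.75Q = 81 + Q → Q* = 19.3684, P* = 100.3684.
At Q = 6: demand price = 173 − 3.75·6 = 150.5; supply price = 81 + 1·6 = 87.
ΔQ = 19.3684 − 6 = 13.3684; wedge = 150.5 − 87 = 63.5.
Welfare loss = ½ × 13.3684 × 63.5 = $424.45 million.

$424.45 million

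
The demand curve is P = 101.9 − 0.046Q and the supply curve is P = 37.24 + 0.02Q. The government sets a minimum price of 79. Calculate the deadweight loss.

7662.59

Competitive equilibrium: 101.9 − 0.046Q = 37.24 + 0.02Q → Q* = 979.697, P* = 56.8339.
At the floor P = 79, quantity demanded = (101.9 − 79)/0.046 = 497.8261.
Sellers' marginal cost at Q' = 497.8261: 37.24 + 0.02·497.8261 = 47.1965.
ΔQ = 979.697 − 497.8261 = 481.8709; wedge = 79 − 47.1965 = 31.8035.
DWL = ½ × 481.8709 × 31.8035 = 7662.59.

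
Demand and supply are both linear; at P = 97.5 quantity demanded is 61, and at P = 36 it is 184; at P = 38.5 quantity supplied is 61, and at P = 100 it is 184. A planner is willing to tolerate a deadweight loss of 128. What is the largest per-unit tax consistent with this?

16

Demand slope = (36 − 97.5)/(184 − 61) = −0.5, so P = 128 − 0.5Q.
Supply slope = (100 − 38.5)/(184 − 61) = 0.5, so P = 8 + 0.5Q.
Competitive equilibrium: 128 − 0.5Q = 8 + 0.5Q → Q* = 120, P* = 68.
A tax t gives ΔQ = t/1 and wedge t, so DWL = t²/2.
t²/2 = 128 → t² = 256 → t = 16.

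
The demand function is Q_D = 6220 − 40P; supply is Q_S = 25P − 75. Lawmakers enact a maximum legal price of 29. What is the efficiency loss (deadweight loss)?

93500.48

In inverse form: demand P = 155.5 − 0.025Q, supply P = 3 + 0.04Q.
Competitive equilibrium: 155.5 − 0.025Q = 3 + 0.04Q → Q* = 2346.1538, P* = 96.8462.
At the ceiling P = 29, quantity supplied = (29 − 3)/0.04 = 650.
Willingness to pay at Q' = 650: 155.5 − 0.025·650 = 139.25.
ΔQ = 2346.1538 − 650 = 1696.1538; wedge = 139.25 − 29 = 110.25.
Deadweight loss = ½ × 1696.1538 × 110.25 = 93500.48.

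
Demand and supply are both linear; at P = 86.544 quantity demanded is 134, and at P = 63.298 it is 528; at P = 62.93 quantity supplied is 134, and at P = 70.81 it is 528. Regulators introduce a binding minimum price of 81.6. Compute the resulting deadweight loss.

1827.84

Demand slope = (63.298 − 86.544)/(528 − 134) = −0.059, so P = 94.45 − 0.059Q.
Supply slope = (70.81 − 62.93)/(528 − 134) = 0.02, so P = 60.25 + 0.02Q.
Competitive equilibrium: 94.45 − 0.059Q = 60.25 + 0.02Q → Q* = 432.9114, P* = 68.9082.
At the floor P = 81.6, quantity demanded = (94.45 − 81.6)/0.059 = 217.7966.
Sellers' marginal cost at Q' = 217.7966: 60.25 + 0.02·217.7966 = 64.6059.
ΔQ = 432.9114 − 217.7966 = 215.1148; wedge = 81.6 − 64.6059 = 16.9941.
DWL = ½ × 215.1148 × 16.9941 = 1827.84.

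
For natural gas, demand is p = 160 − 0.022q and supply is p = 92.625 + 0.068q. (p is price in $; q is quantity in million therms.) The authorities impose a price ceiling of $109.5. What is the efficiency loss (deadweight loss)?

$11270.23 million

Competitive equilibrium: 160 − 0.022q = 92.625 + 0.068q → q* = 748.61111, p* = 143.53056.
At the ceiling p = 109.5, quantity supplied = (109.5 − 92.625)/0.068 = 248.16176.
Willingness to pay at q' = 248.16176: 160 − 0.022·248.16176 = 154.54044.
Δq = 748.61111 − 248.16176 = 500.44935; wedge = 154.54044 − 109.5 = 45.04044.
The triangle = ½ × 500.44935 × 45.04044 = $11270.23 million.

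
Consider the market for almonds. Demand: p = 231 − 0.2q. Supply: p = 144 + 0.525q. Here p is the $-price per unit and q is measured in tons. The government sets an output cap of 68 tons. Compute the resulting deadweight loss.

Competitive equilibrium: 231 − 0.2q = 144 + 0.525q → q* = 120, p* = 207.
At q = 68: demand price = 231 − 0.2·68 = 217.4; supply price = 144 + 0.525·68 = 179.7.
Δq = 120 − 68 = 52; wedge = 217.4 − 179.7 = 37.7.
Welfare loss = ½ × 52 × 37.7 = $980.20.

$980.20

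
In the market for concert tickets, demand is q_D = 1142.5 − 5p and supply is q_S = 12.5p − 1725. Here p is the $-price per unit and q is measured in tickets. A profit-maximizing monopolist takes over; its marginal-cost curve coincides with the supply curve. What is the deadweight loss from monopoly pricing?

$2539.14

In inverse form: demand p = 228.5 − 0.2q, supply p = 138 + 0.08q.
Competitive equilibrium: 228.5 − 0.2q = 138 + 0.08q → q* = 323.2143, p* = 163.8571.
Marginal revenue: MR = 228.5 − 0.4q. Set MR = MC: 228.5 − 0.4q = 138 + 0.08q → q_m = 188.5417.
Price p_m = 228.5 − 0.2·188.5417 = 190.7917; MC(q_m) = 138 + 0.08·188.5417 = 153.0833.
Competitive q* = 323.2143, so Δq = 134.6726; wedge = 190.7917 − 153.0833 = 37.7084.
The triangle = ½ × 134.6726 × 37.7084 = $2539.14.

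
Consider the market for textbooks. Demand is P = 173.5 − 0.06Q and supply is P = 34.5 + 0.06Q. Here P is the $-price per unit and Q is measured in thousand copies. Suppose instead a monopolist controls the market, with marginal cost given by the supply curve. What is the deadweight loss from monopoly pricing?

$8944.91 thousand

Competitive equilibrium: 173.5 − 0.06Q = 34.5 + 0.06Q → Q* = 1158.33333, P* = 104.
Marginal revenue: MR = 173.5 − 0.12Q. Set MR = MC: 173.5 − 0.12Q = 34.5 + 0.06Q → Q_m = 772.22222.
Price P_m = 173.5 − 0.06·772.22222 = 127.16667; MC(Q_m) = 34.5 + 0.06·772.22222 = 80.83333.
Competitive Q* = 1158.33333, so ΔQ = 386.11111; wedge = 127.16667 − 80.83333 = 46.33334.
DWL = ½ × 386.11111 × 46.33334 = $8944.91 thousand.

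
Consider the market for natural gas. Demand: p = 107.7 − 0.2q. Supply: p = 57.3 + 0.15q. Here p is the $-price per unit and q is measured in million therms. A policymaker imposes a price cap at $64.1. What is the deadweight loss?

$1703.64 million

Competitive equilibrium: 107.7 − 0.2q = 57.3 + 0.15q → q* = 144, p* = 78.9.
At the ceiling p = 64.1, quantity supplied = (64.1 − 57.3)/0.15 = 45.3333.
Willingness to pay at q' = 45.3333: 107.7 − 0.2·45.3333 = 98.6333.
Δq = 144 − 45.3333 = 98.6667; wedge = 98.6333 − 64.1 = 34.5333.
Welfare loss = ½ × 98.6667 × 34.5333 = $1703.64 million.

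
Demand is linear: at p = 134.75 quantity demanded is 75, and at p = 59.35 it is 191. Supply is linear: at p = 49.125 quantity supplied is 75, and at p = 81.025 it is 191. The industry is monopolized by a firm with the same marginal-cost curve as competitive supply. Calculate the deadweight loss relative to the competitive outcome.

2211.86

Demand slope = (59.35 − 134.75)/(191 − 75) = −0.65, so p = 183.5 − 0.65q.
Supply slope = (81.025 − 49.125)/(191 − 75) = 0.275, so p = 28.5 + 0.275q.
Competitive equilibrium: 183.5 − 0.65q = 28.5 + 0.275q → q* = 167.5676, p* = 74.5811.
Marginal revenue: MR = 183.5 − 1.3q. Set MR = MC: 183.5 − 1.3q = 28.5 + 0.275q → q_m = 98.4127.
Price p_m = 183.5 − 0.65·98.4127 = 119.5317; MC(q_m) = 28.5 + 0.275·98.4127 = 55.5635.
Competitive q* = 167.5676, so Δq = 69.1549; wedge = 119.5317 − 55.5635 = 63.9682.
Welfare loss = ½ × 69.1549 × 63.9682 = 2211.86.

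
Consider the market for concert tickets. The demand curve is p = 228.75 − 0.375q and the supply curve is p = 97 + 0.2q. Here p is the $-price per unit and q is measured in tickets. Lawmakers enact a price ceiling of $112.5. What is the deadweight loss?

$6610.14

Competitive equilibrium: 228.75 − 0.375q = 97 + 0.2q → q* = 229.1304, p* = 142.8261.
At the ceiling p = 112.5, quantity supplied = (112.5 − 97)/0.2 = 77.5.
Willingness to pay at q' = 77.5: 228.75 − 0.375·77.5 = 199.6875.
Δq = 229.1304 − 77.5 = 151.6304; wedge = 199.6875 − 112.5 = 87.1875.
Deadweight loss = ½ × 151.6304 × 87.1875 = $6610.14.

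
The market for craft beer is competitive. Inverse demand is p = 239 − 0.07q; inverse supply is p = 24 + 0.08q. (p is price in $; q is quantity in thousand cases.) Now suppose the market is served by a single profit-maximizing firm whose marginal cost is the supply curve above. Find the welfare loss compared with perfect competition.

Competitive equilibrium: 239 − 0.07q = 24 + 0.08q → q* = 1433.3333, p* = 138.6667.
Marginal revenue: MR = 239 − 0.14q. Set MR = MC: 239 − 0.14q = 24 + 0.08q → q_m = 977.2727.
Price p_m = 239 − 0.07·977.2727 = 170.5909; MC(q_m) = 24 + 0.08·977.2727 = 102.1818.
Competitive q* = 1433.3333, so Δq = 456.0606; wedge = 170.5909 − 102.1818 = 68.4091.
Welfare loss = ½ × 456.0606 × 68.4091 = $15599.35 thousand.

$15599.35 thousand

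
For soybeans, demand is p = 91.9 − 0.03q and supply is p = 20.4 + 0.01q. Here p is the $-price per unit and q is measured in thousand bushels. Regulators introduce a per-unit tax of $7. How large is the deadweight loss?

Competitive equilibrium: 91.9 − 0.03q = 20.4 + 0.01q → q* = 1787.5, p* = 38.275.
With the tax, the buyer price exceeds the seller price by 7: (91.9 − 0.03q) − (20.4 + 0.01q) = 7 → q' = 1612.5.
Δq = 1787.5 − 1612.5 = 175; the wedge equals the tax, 7.
Welfare loss = ½ × 175 × 7 = $612.50 thousand.

$612.50 thousand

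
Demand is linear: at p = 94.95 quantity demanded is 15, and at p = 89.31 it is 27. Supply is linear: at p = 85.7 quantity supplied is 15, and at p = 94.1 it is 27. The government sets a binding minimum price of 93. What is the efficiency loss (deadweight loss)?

Demand slope = (89.31 − 94.95)/(27 − 15) = −0.47, so p = 102 − 0.47q.
Supply slope = (94.1 − 85.7)/(27 − 15) = 0.7, so p = 75.2 + 0.7q.
Competitive equilibrium: 102 − 0.47q = 75.2 + 0.7q → q* = 22.906, p* = 91.2342.
At the floor p = 93, quantity demanded = (102 − 93)/0.47 = 19.1489.
Sellers' marginal cost at q' = 19.1489: 75.2 + 0.7·19.1489 = 88.6042.
Δq = 22.906 − 19.1489 = 3.7571; wedge = 93 − 88.6042 = 4.3958.
Deadweight loss = ½ × 3.7571 × 4.3958 = 8.26.

8.26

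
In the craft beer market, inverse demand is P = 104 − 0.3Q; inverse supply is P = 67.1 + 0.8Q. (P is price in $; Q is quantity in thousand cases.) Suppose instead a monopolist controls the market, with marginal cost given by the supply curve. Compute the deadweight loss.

$28.42 thousand

Competitive equilibrium: 104 − 0.3Q = 67.1 + 0.8Q → Q* = 33.5455, P* = 93.9364.
Marginal revenue: MR = 104 − 0.6Q. Set MR = MC: 104 − 0.6Q = 67.1 + 0.8Q → Q_m = 26.3571.
Price P_m = 104 − 0.3·26.3571 = 96.0929; MC(Q_m) = 67.1 + 0.8·26.3571 = 88.1857.
Competitive Q* = 33.5455, so ΔQ = 7.1884; wedge = 96.0929 − 88.1857 = 7.9072.
The triangle = ½ × 7.1884 × 7.9072 = $28.42 thousand.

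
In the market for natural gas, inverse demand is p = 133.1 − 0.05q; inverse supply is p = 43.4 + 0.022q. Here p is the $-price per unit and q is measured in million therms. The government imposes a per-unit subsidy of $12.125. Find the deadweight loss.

Competitive equilibrium: 133.1 − 0.05q = 43.4 + 0.022q → q* = 1245.8333, p* = 70.8083.
The subsidy lowers effective supply by 12.125: p = 31.275 + 0.022q.
New quantity: 133.1 − 0.05q = 31.275 + 0.022q → q' = 1414.2361.
Overproduction Δq = 1414.2361 − 1245.8333 = 168.4028; wedge = subsidy = 12.125.
Deadweight loss = ½ × 168.4028 × 12.125 = $1020.94 million.

$1020.94 million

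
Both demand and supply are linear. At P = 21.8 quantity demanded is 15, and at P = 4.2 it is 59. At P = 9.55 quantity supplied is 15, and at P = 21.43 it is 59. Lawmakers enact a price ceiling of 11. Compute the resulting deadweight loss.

Demand slope = (4.2 − 21.8)/(59 − 15) = −0.4, so P = 27.8 − 0.4Q.
Supply slope = (21.43 − 9.55)/(59 − 15) = 0.27, so P = 5.5 + 0.27Q.
Competitive equilibrium: 27.8 − 0.4Q = 5.5 + 0.27Q → Q* = 33.2836, P* = 14.4866.
At the ceiling P = 11, quantity supplied = (11 − 5.5)/0.27 = 20.3704.
Willingness to pay at Q' = 20.3704: 27.8 − 0.4·20.3704 = 19.6518.
ΔQ = 33.2836 − 20.3704 = 12.9132; wedge = 19.6518 − 11 = 8.6518.
The triangle = ½ × 12.9132 × 8.6518 = 55.86.

55.86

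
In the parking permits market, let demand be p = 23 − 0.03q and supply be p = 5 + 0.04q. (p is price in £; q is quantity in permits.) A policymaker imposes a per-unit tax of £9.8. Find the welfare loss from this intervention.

Competitive equilibrium: 23 − 0.03q = 5 + 0.04q → q* = 257.1429, p* = 15.2857.
With the tax, the buyer price exceeds the seller price by 9.8: (23 − 0.03q) − (5 + 0.04q) = 9.8 → q' = 117.1429.
Δq = 257.1429 − 117.1429 = 140; the wedge equals the tax, 9.8.
Welfare loss = ½ × 140 × 9.8 = £686.

£686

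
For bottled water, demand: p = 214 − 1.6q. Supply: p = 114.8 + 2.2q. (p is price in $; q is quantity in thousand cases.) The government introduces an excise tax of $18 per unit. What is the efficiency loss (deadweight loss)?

Competitive equilibrium: 214 − 1.6q = 114.8 + 2.2q → q* = 26.1053, p* = 172.2316.
With the tax, the buyer price exceeds the seller price by 18: (214 − 1.6q) − (114.8 + 2.2q) = 18 → q' = 21.3684.
Δq = 26.1053 − 21.3684 = 4.7369; the wedge equals the tax, 18.
DWL = ½ × 4.7369 × 18 = $42.63 thousand.

$42.63 thousand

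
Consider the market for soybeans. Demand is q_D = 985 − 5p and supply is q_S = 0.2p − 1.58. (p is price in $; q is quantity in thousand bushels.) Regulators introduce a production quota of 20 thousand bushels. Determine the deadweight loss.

$696.35 thousand

In inverse form: demand p = 197 − 0.2q, supply p = 7.9 + 5q.
Competitive equilibrium: 197 − 0.2q = 7.9 + 5q → q* = 36.3654, p* = 189.7269.
At q = 20: demand price = 197 − 0.2·20 = 193; supply price = 7.9 + 5·20 = 107.9.
Δq = 36.3654 − 20 = 16.3654; wedge = 193 − 107.9 = 85.1.
DWL = ½ × 16.3654 × 85.1 = $696.35 thousand.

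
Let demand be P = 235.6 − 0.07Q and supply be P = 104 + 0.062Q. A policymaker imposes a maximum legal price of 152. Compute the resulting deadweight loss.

3275.53

Competitive equilibrium: 235.6 − 0.07Q = 104 + 0.062Q → Q* = 996.9697, P* = 165.8121.
At the ceiling P = 152, quantity supplied = (152 − 104)/0.062 = 774.1935.
Willingness to pay at Q' = 774.1935: 235.6 − 0.07·774.1935 = 181.4065.
ΔQ = 996.9697 − 774.1935 = 222.7762; wedge = 181.4065 − 152 = 29.4065.
Deadweight loss = ½ × 222.7762 × 29.4065 = 3275.53.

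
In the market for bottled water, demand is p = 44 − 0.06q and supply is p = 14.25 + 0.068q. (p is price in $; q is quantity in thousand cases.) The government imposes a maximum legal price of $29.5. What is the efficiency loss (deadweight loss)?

$4.26 thousand

Competitive equilibrium: 44 − 0.06q = 14.25 + 0.068q → q* = 232.4219, p* = 30.0547.
At the ceiling p = 29.5, quantity supplied = (29.5 − 14.25)/0.068 = 224.2647.
Willingness to pay at q' = 224.2647: 44 − 0.06·224.2647 = 30.5441.
Δq = 232.4219 − 224.2647 = 8.1572; wedge = 30.5441 − 29.5 = 1.0441.
The triangle = ½ × 8.1572 × 1.0441 = $4.26 thousand.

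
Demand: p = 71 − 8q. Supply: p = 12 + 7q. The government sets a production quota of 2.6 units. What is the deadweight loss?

Competitive equilibrium: 71 − 8q = 12 + 7q → q* = 3.9333, p* = 39.5333.
At q = 2.6: demand price = 71 − 8·2.6 = 50.2; supply price = 12 + 7·2.6 = 30.2.
Δq = 3.9333 − 2.6 = 1.3333; wedge = 50.2 − 30.2 = 20.
DWL = ½ × 1.3333 × 20 = 13.33.

13.33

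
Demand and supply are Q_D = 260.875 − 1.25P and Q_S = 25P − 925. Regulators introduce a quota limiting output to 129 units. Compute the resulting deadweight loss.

In inverse form: demand P = 208.7 − 0.8Q, supply P = 37 + 0.04Q.
Competitive equilibrium: 208.7 − 0.8Q = 37 + 0.04Q → Q* = 204.4048, P* = 45.1762.
At Q = 129: demand price = 208.7 − 0.8·129 = 105.5; supply price = 37 + 0.04·129 = 42.16.
ΔQ = 204.4048 − 129 = 75.4048; wedge = 105.5 − 42.16 = 63.34.
The triangle = ½ × 75.4048 × 63.34 = 2388.07.

2388.07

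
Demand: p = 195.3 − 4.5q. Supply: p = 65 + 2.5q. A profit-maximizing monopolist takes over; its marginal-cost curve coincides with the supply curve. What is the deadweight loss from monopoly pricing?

Competitive equilibrium: 195.3 − 4.5q = 65 + 2.5q → q* = 18.6143, p* = 111.5357.
Marginal revenue: MR = 195.3 − 9q. Set MR = MC: 195.3 − 9q = 65 + 2.5q → q_m = 11.3304.
Price p_m = 195.3 − 4.5·11.3304 = 144.3132; MC(q_m) = 65 + 2.5·11.3304 = 93.326.
Competitive q* = 18.6143, so Δq = 7.2839; wedge = 144.3132 − 93.326 = 50.9872.
DWL = ½ × 7.2839 × 50.9872 = 185.69.

185.69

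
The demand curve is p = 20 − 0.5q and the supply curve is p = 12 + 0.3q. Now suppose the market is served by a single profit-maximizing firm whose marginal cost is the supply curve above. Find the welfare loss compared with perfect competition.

Competitive equilibrium: 20 − 0.5q = 12 + 0.3q → q* = 10, p* = 15.
Marginal revenue: MR = 20 − q. Set MR = MC: 20 − q = 12 + 0.3q → q_m = 6.1538.
Price p_m = 20 − 0.5·6.1538 = 16.9231; MC(q_m) = 12 + 0.3·6.1538 = 13.8461.
Competitive q* = 10, so Δq = 3.8462; wedge = 16.9231 − 13.8461 = 3.077.
Welfare loss = ½ × 3.8462 × 3.077 = 5.92.

5.92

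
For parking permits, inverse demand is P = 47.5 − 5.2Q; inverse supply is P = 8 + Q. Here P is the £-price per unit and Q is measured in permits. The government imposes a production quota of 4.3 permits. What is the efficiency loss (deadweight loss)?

£13.30

Competitive equilibrium: 47.5 − 5.2Q = 8 + Q → Q* = 6.371, P* = 14.371.
At Q = 4.3: demand price = 47.5 − 5.2·4.3 = 25.14; supply price = 8 + 1·4.3 = 12.3.
ΔQ = 6.371 − 4.3 = 2.071; wedge = 25.14 − 12.3 = 12.84.
Deadweight loss = ½ × 2.071 × 12.84 = £13.30.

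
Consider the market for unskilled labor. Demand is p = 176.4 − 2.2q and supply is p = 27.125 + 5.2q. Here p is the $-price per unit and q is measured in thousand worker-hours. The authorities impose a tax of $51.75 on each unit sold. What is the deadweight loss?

Competitive equilibrium: 176.4 − 2.2q = 27.125 + 5.2q → q* = 20.1723, p* = 132.0209.
With the tax, the buyer price exceeds the seller price by 51.75: (176.4 − 2.2q) − (27.125 + 5.2q) = 51.75 → q' = 13.1791.
Δq = 20.1723 − 13.1791 = 6.9932; the wedge equals the tax, 51.75.
Deadweight loss = ½ × 6.9932 × 51.75 = $180.95 thousand.

$180.95 thousand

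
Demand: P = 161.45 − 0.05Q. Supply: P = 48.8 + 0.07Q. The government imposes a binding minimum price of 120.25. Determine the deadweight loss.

Competitive equilibrium: 161.45 − 0.05Q = 48.8 + 0.07Q → Q* = 938.75, P* = 114.5125.
At the floor P = 120.25, quantity demanded = (161.45 − 120.25)/0.05 = 824.
Sellers' marginal cost at Q' = 824: 48.8 + 0.07·824 = 106.48.
ΔQ = 938.75 − 824 = 114.75; wedge = 120.25 − 106.48 = 13.77.
The triangle = ½ × 114.75 × 13.77 = 790.05.

790.05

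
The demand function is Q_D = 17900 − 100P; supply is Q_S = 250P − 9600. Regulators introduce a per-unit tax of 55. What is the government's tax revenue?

In inverse form: demand P = 179 − 0.01Q, supply P = 38.4 + 0.004Q.
Competitive equilibrium: 179 − 0.01Q = 38.4 + 0.004Q → Q* = 10042.8571, P* = 78.5714.
With the tax, the buyer price exceeds the seller price by 55: (179 − 0.01Q) − (38.4 + 0.004Q) = 55 → Q' = 6114.2857.
Tax revenue = 55 × 6114.2857 = 336285.71.

336285.71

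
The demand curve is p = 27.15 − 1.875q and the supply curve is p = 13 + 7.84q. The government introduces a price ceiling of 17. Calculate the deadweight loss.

4.35

Competitive equilibrium: 27.15 − 1.875q = 13 + 7.84q → q* = 1.4565, p* = 24.419.
At the ceiling p = 17, quantity supplied = (17 − 13)/7.84 = 0.5102.
Willingness to pay at q' = 0.5102: 27.15 − 1.875·0.5102 = 26.1934.
Δq = 1.4565 − 0.5102 = 0.9463; wedge = 26.1934 − 17 = 9.1934.
The triangle = ½ × 0.9463 × 9.1934 = 4.35.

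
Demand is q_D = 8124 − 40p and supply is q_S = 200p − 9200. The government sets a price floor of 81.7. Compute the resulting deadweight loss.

In inverse form: demand p = 203.1 − 0.025q, supply p = 46 + 0.005q.
Competitive equilibrium: 203.1 − 0.025q = 46 + 0.005q → q* = 5236.6667, p* = 72.1833.
At the floor p = 81.7, quantity demanded = (203.1 − 81.7)/0.025 = 4856.
Sellers' marginal cost at q' = 4856: 46 + 0.005·4856 = 70.28.
Δq = 5236.6667 − 4856 = 380.6667; wedge = 81.7 − 70.28 = 11.42.
The triangle = ½ × 380.6667 × 11.42 = 2173.61.

2173.61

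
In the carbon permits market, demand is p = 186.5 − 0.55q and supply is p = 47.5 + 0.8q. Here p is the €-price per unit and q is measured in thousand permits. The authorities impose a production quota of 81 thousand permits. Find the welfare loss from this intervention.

€325.60 thousand

Competitive equilibrium: 186.5 − 0.55q = 47.5 + 0.8q → q* = 102.963, p* = 129.8704.
At q = 81: demand price = 186.5 − 0.55·81 = 141.95; supply price = 47.5 + 0.8·81 = 112.3.
Δq = 102.963 − 81 = 21.963; wedge = 141.95 − 112.3 = 29.65.
DWL = ½ × 21.963 × 29.65 = €325.60 thousand.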